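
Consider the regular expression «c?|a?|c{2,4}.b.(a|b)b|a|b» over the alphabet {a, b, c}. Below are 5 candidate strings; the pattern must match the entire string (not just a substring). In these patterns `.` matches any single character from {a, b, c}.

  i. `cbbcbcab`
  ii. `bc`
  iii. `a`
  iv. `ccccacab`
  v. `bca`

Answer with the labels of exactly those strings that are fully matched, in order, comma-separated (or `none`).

iii

i → no match
ii → no match
iii → match
iv → no match
v → no match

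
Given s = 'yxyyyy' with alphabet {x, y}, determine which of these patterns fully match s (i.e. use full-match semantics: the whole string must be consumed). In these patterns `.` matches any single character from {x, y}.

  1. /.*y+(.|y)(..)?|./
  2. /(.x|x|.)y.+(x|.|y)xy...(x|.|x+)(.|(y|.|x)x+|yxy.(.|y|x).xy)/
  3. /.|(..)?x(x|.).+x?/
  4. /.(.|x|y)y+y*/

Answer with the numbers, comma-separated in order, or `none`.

1, 4

1 → match
2 → no match
3 → no match
4 → match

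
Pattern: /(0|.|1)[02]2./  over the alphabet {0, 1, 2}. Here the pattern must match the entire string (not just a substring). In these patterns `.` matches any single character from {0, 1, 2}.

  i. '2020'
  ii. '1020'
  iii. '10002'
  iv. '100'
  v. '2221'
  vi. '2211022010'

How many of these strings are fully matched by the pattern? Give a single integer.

i → match
ii → match
iii → no match
iv → no match
v → match
vi → no match
Total matched: 3

3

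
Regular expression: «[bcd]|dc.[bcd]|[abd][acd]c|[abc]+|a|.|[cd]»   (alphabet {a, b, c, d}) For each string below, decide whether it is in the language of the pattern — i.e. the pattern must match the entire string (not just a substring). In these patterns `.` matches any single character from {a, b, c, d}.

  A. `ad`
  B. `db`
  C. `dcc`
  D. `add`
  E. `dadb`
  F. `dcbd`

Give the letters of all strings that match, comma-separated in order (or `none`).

A. `ad` → no match
B. `db` → no match
C. `dcc` → match
D. `add` → no match
E. `dadb` → no match
F. `dcbd` → match

C, F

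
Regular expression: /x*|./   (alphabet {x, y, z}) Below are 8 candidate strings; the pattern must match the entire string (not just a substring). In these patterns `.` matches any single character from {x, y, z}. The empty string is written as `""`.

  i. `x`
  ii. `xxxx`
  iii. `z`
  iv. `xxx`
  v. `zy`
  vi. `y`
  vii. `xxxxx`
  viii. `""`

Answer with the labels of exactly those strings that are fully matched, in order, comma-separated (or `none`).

i. `x` → match
ii. `xxxx` → match
iii. `z` → match
iv. `xxx` → match
v. `zy` → no match
vi. `y` → match
vii. `xxxxx` → match
viii. `""` → match

i, ii, iii, iv, vi, vii, viii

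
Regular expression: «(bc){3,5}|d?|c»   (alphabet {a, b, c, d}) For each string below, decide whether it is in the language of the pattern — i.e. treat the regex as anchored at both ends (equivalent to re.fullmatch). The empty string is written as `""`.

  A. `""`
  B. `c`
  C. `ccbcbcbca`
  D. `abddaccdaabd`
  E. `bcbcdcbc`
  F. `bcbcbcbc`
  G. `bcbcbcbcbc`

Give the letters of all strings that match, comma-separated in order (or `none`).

A, B, F, G

A. `""` → match
B. `c` → match
C. `ccbcbcbca` → no match
D. `abddaccdaabd` → no match
E. `bcbcdcbc` → no match
F. `bcbcbcbc` → match
G. `bcbcbcbcbc` → match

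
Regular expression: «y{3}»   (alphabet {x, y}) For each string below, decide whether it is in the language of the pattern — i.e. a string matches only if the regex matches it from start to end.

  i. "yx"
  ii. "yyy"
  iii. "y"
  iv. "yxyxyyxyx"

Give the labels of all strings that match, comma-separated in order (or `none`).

ii

i. "yx" → no match — must end with "y"
ii. "yyy" → match
iii. "y" → no match
iv. "yxyxyyxyx" → no match — must end with "y"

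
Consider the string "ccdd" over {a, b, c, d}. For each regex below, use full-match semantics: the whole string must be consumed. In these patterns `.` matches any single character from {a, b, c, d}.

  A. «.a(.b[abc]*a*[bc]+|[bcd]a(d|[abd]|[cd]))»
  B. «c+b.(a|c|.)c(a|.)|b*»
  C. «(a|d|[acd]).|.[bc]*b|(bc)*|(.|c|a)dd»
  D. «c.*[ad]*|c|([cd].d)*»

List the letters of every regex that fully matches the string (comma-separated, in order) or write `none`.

D

A → no match
B → no match
C → no match
D → match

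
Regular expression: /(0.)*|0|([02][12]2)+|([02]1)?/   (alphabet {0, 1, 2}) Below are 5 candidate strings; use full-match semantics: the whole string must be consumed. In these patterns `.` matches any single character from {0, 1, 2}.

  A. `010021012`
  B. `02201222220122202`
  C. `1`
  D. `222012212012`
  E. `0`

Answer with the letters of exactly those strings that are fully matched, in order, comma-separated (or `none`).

A. `010021012` → no match
B → no match
C. `1` → no match
D. `222012212012` → match
E. `0` → match

D, E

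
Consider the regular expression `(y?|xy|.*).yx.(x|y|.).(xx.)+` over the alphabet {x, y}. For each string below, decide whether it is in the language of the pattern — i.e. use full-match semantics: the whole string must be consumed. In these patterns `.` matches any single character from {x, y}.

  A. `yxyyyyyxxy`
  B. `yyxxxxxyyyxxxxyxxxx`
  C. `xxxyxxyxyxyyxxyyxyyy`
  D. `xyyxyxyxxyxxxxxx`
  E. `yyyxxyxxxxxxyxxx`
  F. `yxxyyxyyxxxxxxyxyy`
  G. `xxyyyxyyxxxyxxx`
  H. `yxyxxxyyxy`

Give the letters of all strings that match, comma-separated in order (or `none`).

D, E, G

A → no match
B → no match
C → no match
D → match
E → match
F → no match
G → match
H → no match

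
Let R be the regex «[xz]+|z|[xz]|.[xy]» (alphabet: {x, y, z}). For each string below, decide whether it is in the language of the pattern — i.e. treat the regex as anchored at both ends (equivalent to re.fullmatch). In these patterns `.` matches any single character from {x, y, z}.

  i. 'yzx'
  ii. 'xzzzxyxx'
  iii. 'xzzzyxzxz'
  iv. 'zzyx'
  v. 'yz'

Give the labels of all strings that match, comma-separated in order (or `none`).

none

i → no match
ii → no match
iii → no match
iv → no match
v → no match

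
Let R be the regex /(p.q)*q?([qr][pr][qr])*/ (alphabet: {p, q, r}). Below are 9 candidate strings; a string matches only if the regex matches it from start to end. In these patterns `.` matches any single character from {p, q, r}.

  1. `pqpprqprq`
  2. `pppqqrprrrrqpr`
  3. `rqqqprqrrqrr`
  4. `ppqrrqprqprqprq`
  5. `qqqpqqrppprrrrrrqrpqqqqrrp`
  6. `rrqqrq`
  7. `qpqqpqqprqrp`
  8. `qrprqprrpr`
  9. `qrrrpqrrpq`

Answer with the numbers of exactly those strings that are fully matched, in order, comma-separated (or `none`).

1. `pqpprqprq` → no match
2 → no match
3. `rqqqprqrrqrr` → no match
4 → no match
5 → no match
6. `rrqqrq` → match
7. `qpqqpqqprqrp` → no match
8. `qrprqprrpr` → match
9. `qrrrpqrrpq` → no match

6, 8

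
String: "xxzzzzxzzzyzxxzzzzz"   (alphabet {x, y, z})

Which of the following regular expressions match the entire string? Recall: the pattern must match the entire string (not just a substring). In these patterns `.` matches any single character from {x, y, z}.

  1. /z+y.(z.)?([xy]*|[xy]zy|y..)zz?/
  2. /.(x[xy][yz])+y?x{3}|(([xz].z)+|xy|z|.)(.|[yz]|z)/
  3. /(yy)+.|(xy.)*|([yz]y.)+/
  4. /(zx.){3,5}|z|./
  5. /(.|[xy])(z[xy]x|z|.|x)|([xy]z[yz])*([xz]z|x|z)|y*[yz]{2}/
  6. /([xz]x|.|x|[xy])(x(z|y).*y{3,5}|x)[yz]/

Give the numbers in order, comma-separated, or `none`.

2

1 → no match — must start with "z"
2 → match
3 → no match
4 → no match
5 → no match
6 → no match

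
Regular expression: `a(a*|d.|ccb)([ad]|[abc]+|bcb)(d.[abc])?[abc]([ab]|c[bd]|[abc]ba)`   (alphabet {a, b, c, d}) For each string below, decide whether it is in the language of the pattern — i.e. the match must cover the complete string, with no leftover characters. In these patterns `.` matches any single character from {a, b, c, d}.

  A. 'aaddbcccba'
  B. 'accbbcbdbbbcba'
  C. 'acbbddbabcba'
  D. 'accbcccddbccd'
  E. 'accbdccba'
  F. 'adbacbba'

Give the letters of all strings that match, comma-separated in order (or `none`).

A → match
B → match
C → no match
D → match
E → match
F → match

A, B, D, E, F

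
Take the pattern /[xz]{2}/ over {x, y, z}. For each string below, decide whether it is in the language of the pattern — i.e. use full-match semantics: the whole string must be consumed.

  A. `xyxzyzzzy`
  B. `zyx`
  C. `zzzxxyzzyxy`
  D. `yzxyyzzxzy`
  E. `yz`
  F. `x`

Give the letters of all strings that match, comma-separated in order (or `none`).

A. `xyxzyzzzy` → no match
B. `zyx` → no match
C. `zzzxxyzzyxy` → no match
D. `yzxyyzzxzy` → no match
E. `yz` → no match
F. `x` → no match

none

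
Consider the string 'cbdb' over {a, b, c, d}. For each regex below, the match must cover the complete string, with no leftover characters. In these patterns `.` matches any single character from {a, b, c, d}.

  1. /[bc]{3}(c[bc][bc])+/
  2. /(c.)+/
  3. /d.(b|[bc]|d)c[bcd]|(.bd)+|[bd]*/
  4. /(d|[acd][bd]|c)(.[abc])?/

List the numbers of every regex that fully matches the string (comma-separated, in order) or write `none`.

4

1 → no match
2 → no match
3 → no match
4 → match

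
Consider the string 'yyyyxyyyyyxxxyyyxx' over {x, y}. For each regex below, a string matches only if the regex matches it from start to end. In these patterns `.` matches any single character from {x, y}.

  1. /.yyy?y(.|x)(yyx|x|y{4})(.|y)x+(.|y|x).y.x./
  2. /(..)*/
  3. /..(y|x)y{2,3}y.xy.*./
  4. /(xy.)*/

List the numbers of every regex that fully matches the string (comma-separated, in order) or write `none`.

1, 2

1 → match
2 → match
3 → no match
4 → no match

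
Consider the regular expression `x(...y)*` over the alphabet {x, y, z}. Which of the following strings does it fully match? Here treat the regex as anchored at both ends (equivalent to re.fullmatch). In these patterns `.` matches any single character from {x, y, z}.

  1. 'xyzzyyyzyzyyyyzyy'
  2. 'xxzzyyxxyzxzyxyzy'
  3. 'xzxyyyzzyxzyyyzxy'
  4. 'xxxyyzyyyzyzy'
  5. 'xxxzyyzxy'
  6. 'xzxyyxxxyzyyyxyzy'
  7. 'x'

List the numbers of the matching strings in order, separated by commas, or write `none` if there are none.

1, 2, 3, 4, 5, 6, 7

1 → match
2 → match
3 → match
4 → match
5 → match
6 → match
7 → match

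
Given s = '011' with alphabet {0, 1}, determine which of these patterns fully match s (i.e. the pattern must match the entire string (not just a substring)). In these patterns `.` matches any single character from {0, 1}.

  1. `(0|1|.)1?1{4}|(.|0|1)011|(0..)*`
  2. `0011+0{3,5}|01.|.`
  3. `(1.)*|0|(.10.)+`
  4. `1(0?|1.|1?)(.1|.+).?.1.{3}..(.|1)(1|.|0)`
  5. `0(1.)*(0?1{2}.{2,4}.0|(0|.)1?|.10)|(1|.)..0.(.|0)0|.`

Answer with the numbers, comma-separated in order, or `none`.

1 → match
2 → match
3 → no match
4 → no match — must start with '1'
5 → match

1, 2, 5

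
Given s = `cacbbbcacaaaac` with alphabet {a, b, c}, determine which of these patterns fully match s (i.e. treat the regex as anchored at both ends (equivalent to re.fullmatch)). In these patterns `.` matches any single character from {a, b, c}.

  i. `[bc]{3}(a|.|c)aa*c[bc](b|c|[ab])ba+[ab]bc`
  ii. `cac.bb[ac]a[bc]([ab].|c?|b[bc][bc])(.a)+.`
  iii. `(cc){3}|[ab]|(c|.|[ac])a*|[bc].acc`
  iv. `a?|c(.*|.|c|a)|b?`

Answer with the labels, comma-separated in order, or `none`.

ii, iv

i → no match — must end with `bc`
ii → match
iii → no match
iv → match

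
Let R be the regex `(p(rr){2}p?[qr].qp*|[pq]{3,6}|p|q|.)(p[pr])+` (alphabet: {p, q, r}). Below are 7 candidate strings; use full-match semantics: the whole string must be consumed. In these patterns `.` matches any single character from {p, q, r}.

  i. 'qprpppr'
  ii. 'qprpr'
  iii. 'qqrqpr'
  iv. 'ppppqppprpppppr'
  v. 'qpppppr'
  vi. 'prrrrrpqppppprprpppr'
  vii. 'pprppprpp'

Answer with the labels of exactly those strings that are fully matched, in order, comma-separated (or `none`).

i, ii, iv, v, vi, vii

i → match
ii → match
iii → no match
iv → match
v → match
vi → match
vii → match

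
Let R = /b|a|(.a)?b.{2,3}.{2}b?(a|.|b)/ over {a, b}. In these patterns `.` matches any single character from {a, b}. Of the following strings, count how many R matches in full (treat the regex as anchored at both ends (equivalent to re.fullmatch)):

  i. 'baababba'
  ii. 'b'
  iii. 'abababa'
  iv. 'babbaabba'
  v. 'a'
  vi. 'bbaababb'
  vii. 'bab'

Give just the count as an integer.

i → match
ii → match
iii → no match
iv → match
v → match
vi → match
vii → no match
Total matched: 5

5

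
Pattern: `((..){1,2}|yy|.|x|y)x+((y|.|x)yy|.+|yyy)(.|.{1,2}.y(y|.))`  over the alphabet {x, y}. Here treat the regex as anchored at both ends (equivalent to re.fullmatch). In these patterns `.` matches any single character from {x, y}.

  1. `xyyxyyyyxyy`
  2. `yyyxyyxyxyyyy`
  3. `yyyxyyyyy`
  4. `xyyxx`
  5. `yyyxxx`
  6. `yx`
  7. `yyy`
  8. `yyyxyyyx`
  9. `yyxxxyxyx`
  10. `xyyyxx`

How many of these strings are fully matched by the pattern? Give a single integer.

1 → no match
2 → no match
3 → no match
4 → no match
5 → no match
6 → no match
7 → no match
8 → no match
9 → match
10 → no match
Total matched: 1

1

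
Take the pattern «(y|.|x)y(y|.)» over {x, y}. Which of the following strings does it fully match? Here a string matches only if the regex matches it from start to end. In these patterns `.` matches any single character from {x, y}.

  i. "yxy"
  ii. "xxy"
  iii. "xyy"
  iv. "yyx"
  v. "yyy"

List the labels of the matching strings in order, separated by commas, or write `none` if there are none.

iii, iv, v

i → no match
ii → no match
iii → match
iv → match
v → match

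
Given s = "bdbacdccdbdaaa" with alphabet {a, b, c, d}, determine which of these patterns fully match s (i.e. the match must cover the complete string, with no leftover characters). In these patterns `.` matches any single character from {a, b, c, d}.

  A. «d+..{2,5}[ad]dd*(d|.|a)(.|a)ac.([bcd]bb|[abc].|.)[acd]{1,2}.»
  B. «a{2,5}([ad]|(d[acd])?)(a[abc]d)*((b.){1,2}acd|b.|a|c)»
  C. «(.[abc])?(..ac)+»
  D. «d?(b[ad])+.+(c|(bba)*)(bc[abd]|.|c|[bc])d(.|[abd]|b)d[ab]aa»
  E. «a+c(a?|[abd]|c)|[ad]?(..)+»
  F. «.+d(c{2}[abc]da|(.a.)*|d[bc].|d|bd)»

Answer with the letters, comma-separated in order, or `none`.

D, E, F

A → no match — must start with "d"
B → no match — must start with "a"
C → no match — must end with "ac"
D → match
E → match
F → match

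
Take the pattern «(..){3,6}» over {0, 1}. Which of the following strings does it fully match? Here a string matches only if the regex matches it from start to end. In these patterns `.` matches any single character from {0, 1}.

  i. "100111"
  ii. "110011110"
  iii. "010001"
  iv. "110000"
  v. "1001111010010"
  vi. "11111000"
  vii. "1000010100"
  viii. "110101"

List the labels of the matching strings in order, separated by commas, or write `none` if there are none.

i, iii, iv, vi, vii, viii

i. "100111" → match
ii. "110011110" → no match
iii. "010001" → match
iv. "110000" → match
v → no match
vi. "11111000" → match
vii. "1000010100" → match
viii. "110101" → match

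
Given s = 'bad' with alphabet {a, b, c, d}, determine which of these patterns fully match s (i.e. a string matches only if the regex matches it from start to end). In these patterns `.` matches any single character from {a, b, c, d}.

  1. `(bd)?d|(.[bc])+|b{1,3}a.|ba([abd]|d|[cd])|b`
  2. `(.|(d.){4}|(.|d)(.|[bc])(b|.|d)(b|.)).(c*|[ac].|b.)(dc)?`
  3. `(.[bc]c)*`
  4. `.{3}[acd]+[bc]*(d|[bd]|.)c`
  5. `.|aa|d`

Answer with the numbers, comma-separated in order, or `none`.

1

1 → match
2 → no match
3 → no match
4 → no match — must end with 'c'
5 → no match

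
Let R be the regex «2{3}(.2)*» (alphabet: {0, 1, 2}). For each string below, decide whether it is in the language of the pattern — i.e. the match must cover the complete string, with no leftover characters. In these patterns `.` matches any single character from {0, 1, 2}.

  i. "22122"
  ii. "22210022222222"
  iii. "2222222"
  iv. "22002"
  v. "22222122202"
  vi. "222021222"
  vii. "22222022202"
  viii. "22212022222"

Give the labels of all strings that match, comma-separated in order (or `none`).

i → no match
ii → no match
iii → match
iv → no match
v → match
vi → match
vii → match
viii → match

iii, v, vi, vii, viii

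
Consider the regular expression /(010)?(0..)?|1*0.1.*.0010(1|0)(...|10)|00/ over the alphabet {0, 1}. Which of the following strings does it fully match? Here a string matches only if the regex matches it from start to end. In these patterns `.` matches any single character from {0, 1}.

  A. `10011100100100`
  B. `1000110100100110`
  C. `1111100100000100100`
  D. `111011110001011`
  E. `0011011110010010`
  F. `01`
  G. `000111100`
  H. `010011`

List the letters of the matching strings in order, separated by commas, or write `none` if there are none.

A → match
B → no match
C → match
D → no match
E → match
F. `01` → no match
G. `000111100` → no match
H. `010011` → match

A, C, E, H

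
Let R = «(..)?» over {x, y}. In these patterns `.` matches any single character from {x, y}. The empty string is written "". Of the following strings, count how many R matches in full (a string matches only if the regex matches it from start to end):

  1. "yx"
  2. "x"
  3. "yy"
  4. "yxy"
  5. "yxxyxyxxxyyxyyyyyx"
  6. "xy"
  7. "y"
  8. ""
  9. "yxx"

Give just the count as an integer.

4

1. "yx" → match
2. "x" → no match
3. "yy" → match
4. "yxy" → no match
5 → no match
6. "xy" → match
7. "y" → no match
8. "" → match
9. "yxx" → no match
Total matched: 4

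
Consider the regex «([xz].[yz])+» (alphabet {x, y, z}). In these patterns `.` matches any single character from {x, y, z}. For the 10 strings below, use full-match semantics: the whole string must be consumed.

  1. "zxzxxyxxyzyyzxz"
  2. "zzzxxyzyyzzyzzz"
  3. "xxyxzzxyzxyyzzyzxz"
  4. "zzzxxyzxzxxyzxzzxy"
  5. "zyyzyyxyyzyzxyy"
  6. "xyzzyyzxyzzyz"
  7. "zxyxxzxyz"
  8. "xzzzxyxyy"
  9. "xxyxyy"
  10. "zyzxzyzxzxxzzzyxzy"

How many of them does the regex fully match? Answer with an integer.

1 → match
2 → match
3 → match
4 → match
5 → match
6 → no match
7. "zxyxxzxyz" → match
8. "xzzzxyxyy" → match
9. "xxyxyy" → match
10 → match
Total matched: 9

9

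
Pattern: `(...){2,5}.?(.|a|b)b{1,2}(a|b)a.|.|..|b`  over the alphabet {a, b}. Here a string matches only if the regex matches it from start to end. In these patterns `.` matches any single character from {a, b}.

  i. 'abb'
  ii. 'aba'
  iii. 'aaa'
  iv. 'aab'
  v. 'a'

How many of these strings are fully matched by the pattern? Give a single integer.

1

i → no match
ii → no match
iii → no match
iv → no match
v → match
Total matched: 1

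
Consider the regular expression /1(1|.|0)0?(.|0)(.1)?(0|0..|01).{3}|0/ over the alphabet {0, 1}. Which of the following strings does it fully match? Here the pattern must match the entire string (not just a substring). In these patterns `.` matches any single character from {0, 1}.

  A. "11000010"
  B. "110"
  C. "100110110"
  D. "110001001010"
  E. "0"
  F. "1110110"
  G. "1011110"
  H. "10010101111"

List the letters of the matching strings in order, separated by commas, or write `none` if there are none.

A, C, D, E, F, H

A → match
B → no match
C → match
D → match
E → match
F → match
G → no match
H → match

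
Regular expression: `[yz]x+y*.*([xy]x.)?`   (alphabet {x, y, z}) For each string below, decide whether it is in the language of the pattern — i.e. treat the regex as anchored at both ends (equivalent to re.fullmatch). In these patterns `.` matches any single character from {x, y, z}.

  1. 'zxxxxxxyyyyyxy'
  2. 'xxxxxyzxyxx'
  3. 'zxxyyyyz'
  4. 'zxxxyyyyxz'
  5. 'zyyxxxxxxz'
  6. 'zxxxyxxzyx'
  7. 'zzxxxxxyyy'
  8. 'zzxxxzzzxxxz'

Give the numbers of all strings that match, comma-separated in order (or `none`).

1 → match
2 → no match
3 → match
4 → match
5 → no match
6 → match
7 → no match
8 → no match

1, 3, 4, 6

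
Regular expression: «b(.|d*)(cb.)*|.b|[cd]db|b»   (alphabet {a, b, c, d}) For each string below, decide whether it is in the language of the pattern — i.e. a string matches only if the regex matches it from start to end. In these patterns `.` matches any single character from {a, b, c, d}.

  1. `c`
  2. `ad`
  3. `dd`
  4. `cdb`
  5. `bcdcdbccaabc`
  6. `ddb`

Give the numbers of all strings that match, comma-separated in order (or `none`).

4, 6

1 → no match
2 → no match
3 → no match
4 → match
5 → no match
6 → match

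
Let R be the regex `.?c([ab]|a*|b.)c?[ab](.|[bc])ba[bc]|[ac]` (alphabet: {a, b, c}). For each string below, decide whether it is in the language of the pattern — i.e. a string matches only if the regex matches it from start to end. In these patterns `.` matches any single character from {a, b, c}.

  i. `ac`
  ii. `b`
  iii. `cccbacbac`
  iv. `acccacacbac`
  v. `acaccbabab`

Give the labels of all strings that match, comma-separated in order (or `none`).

i → no match
ii → no match
iii → no match
iv → no match
v → no match

none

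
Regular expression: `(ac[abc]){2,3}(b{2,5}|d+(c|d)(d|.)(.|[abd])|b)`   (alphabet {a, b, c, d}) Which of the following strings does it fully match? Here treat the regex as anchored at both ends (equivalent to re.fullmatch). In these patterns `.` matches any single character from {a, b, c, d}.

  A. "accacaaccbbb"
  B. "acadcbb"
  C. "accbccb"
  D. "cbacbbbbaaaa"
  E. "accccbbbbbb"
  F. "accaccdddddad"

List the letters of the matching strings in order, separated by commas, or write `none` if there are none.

A, F

A → match
B → no match
C → no match
D → no match — must start with "ac"
E → no match
F → match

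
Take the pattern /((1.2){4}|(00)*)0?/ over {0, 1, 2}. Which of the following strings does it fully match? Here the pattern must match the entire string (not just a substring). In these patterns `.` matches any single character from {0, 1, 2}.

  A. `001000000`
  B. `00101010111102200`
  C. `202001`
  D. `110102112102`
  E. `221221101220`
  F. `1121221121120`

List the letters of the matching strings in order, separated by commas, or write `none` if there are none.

A → no match
B → no match
C → no match
D → no match
E → no match
F → match

F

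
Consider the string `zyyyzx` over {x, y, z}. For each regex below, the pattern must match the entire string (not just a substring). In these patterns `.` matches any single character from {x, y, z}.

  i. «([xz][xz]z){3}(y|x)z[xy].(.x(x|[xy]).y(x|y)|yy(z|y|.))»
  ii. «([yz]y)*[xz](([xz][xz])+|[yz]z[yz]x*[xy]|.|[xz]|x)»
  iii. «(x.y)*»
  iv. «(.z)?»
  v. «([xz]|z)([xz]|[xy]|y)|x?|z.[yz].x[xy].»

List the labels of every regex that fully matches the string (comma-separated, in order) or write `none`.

i → no match
ii → match
iii → no match
iv → no match
v → no match

ii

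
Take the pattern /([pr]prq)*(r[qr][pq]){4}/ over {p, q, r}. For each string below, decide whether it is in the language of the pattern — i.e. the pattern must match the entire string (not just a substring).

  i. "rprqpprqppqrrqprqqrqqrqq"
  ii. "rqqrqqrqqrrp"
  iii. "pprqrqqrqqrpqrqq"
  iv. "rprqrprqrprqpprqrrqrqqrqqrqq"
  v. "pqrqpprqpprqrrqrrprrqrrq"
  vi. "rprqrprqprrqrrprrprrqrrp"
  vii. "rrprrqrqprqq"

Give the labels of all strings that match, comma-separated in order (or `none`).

ii, iv, vii

i → no match
ii. "rqqrqqrqqrrp" → match
iii → no match
iv → match
v → no match
vi → no match
vii. "rrprrqrqprqq" → match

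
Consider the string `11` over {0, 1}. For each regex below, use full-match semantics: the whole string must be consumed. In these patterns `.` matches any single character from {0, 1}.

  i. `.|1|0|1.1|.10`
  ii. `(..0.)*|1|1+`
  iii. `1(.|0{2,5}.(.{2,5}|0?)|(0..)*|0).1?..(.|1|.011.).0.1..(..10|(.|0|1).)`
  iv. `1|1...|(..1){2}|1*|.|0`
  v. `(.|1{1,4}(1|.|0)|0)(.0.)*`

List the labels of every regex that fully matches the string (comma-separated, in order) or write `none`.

ii, iv, v

i → no match
ii → match
iii → no match
iv → match
v → match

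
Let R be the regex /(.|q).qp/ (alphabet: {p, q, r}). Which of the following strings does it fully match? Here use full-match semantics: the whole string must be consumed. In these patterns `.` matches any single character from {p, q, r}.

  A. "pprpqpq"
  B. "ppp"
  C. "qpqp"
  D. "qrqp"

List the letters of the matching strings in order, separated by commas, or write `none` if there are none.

C, D

A. "pprpqpq" → no match — must end with "qp"
B. "ppp" → no match — must end with "qp"
C. "qpqp" → match
D. "qrqp" → match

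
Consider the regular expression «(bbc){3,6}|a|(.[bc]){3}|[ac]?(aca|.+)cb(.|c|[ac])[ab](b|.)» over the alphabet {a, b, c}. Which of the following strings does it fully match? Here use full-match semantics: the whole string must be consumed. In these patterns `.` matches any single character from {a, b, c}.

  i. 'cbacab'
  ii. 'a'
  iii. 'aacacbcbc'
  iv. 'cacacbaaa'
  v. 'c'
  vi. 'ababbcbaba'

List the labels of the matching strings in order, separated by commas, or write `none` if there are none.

i, ii, iii, iv, vi

i → match
ii → match
iii → match
iv → match
v → no match
vi → match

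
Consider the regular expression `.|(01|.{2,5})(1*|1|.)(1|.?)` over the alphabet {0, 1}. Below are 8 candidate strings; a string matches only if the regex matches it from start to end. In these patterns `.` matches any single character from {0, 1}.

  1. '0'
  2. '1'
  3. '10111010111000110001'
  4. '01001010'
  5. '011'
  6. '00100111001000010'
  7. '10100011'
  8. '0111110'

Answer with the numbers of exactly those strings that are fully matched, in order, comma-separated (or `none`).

1, 2, 5, 8

1. '0' → match
2. '1' → match
3 → no match
4. '01001010' → no match
5. '011' → match
6 → no match
7. '10100011' → no match
8. '0111110' → match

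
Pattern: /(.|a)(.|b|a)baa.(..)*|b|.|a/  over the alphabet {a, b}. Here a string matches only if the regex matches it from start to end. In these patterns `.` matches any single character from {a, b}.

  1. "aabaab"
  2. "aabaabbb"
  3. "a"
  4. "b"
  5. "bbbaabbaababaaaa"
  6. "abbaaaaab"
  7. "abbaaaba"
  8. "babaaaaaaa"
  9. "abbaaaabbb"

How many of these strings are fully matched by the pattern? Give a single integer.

8

1. "aabaab" → match
2. "aabaabbb" → match
3. "a" → match
4. "b" → match
5 → match
6. "abbaaaaab" → no match
7. "abbaaaba" → match
8. "babaaaaaaa" → match
9. "abbaaaabbb" → match
Total matched: 8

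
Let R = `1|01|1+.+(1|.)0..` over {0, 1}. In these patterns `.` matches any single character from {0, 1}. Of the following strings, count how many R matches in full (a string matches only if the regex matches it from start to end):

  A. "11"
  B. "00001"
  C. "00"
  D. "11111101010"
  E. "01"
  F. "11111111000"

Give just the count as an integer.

A → no match
B → no match
C → no match
D → match
E → match
F → match
Total matched: 3

3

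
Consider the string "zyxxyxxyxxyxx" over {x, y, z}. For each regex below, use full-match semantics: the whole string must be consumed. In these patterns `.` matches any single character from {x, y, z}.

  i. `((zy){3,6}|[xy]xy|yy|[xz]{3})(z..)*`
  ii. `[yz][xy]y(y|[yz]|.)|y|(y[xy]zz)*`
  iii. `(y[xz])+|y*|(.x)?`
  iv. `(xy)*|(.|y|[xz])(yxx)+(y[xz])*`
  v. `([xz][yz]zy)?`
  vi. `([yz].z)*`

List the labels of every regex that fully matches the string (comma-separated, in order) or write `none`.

iv

i → no match
ii → no match
iii → no match
iv → match
v → no match
vi → no match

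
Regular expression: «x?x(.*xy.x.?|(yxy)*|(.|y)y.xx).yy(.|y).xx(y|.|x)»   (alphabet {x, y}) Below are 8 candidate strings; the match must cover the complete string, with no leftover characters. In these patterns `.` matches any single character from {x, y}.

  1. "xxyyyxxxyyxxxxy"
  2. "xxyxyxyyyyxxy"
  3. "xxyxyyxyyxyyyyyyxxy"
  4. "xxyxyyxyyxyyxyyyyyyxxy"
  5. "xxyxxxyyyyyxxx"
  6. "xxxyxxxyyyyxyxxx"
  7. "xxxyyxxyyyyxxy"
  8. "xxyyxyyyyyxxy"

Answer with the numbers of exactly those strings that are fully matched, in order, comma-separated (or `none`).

1, 2, 3, 4, 5, 7, 8

1 → match
2 → match
3 → match
4 → match
5 → match
6 → no match
7 → match
8 → match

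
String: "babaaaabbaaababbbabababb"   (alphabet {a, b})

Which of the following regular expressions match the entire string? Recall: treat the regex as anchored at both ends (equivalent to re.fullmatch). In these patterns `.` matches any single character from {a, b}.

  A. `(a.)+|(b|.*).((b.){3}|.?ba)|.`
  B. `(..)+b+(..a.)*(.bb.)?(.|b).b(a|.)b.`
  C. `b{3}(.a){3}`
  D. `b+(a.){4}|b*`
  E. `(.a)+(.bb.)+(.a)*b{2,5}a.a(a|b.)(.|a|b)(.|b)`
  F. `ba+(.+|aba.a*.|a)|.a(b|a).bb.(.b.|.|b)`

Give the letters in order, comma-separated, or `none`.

A, E, F

A → match
B → no match
C → no match — must end with "a"
D → no match
E → match
F → match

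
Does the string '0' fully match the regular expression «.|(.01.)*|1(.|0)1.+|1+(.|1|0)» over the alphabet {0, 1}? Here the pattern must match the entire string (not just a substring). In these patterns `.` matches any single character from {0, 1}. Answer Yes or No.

Yes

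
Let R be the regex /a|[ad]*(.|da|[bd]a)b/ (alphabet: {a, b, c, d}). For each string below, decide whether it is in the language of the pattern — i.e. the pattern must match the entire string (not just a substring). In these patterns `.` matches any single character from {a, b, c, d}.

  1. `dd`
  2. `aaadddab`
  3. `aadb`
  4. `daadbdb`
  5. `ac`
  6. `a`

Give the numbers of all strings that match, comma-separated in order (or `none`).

1 → no match
2 → match
3 → match
4 → no match
5 → no match
6 → match

2, 3, 6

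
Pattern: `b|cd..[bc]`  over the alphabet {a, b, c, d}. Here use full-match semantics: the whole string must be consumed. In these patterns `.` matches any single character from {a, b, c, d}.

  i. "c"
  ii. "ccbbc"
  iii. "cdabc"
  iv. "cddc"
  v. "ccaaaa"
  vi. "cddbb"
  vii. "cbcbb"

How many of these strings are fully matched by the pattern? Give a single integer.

2

i → no match
ii → no match
iii → match
iv → no match
v → no match
vi → match
vii → no match
Total matched: 2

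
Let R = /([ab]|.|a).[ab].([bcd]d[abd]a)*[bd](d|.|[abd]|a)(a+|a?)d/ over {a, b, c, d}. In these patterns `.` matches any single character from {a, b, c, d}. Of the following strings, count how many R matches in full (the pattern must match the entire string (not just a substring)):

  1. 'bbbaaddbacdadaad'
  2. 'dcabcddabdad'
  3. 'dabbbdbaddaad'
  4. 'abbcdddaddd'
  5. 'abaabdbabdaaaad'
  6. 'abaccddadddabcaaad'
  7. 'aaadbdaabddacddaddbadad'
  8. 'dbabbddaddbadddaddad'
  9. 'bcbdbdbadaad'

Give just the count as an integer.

1 → no match
2 → match
3 → match
4 → match
5 → match
6 → match
7 → match
8 → match
9 → match
Total matched: 8

8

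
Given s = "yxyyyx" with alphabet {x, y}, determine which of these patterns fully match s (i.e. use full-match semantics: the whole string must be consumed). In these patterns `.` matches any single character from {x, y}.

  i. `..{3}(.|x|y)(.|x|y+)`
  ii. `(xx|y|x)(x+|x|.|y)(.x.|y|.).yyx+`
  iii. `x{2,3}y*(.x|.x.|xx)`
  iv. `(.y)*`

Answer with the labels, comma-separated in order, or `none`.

i → match
ii → no match
iii → no match — must start with "x"
iv → no match

i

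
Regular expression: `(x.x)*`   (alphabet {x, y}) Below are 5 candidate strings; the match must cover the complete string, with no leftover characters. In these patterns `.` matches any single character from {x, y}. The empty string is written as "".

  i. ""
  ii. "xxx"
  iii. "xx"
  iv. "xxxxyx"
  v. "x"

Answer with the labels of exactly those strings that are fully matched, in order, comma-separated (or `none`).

i, ii, iv

i. "" → match
ii. "xxx" → match
iii. "xx" → no match
iv. "xxxxyx" → match
v. "x" → no match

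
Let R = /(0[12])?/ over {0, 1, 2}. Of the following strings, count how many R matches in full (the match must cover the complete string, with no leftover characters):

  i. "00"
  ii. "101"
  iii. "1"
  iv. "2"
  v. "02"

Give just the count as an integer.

1

i → no match
ii → no match
iii → no match
iv → no match
v → match
Total matched: 1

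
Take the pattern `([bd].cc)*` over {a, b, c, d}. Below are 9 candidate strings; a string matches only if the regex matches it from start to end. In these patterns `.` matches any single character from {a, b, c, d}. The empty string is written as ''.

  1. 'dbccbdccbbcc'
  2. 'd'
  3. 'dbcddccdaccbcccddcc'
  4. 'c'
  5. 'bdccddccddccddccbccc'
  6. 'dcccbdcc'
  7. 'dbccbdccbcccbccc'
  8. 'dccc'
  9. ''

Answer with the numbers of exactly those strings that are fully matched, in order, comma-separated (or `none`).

1. 'dbccbdccbbcc' → match
2. 'd' → no match
3 → no match
4. 'c' → no match
5 → match
6. 'dcccbdcc' → match
7 → match
8. 'dccc' → match
9. '' → match

1, 5, 6, 7, 8, 9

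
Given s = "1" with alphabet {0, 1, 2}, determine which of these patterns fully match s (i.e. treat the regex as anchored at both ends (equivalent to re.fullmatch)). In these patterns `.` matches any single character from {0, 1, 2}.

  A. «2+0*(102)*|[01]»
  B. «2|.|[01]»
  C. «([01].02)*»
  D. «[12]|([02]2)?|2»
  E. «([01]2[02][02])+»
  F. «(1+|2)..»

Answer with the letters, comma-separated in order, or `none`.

A → match
B → match
C → no match
D → match
E → no match
F → no match

A, B, D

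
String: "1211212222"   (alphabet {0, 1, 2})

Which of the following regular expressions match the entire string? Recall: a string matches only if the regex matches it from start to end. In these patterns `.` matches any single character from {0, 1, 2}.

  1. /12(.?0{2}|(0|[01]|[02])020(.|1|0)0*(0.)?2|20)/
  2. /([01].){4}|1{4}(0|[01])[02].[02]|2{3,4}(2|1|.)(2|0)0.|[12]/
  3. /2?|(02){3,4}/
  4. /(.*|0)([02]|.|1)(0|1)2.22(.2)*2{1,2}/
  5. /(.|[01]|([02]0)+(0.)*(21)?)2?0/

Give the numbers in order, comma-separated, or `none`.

4

1 → no match
2 → no match
3 → no match
4 → match
5 → no match — must end with "0"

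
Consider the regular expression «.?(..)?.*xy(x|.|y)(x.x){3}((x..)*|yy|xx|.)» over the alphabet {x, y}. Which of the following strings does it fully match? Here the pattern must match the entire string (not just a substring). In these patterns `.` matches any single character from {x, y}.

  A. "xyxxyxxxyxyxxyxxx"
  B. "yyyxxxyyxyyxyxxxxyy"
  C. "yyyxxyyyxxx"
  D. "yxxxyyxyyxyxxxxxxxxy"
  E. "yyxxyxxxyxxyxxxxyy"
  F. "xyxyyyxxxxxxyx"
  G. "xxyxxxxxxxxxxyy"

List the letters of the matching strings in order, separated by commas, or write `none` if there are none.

A → no match
B → no match
C → no match
D → no match
E → no match
F → no match
G → match

G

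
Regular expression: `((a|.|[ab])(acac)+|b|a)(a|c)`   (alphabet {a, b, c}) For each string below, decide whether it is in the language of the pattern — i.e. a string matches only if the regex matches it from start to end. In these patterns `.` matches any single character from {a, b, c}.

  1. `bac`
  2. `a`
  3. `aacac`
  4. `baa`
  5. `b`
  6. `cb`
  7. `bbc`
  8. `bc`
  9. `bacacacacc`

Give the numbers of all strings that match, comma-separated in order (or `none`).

1 → no match
2 → no match
3 → no match
4 → no match
5 → no match
6 → no match
7 → no match
8 → match
9 → match

8, 9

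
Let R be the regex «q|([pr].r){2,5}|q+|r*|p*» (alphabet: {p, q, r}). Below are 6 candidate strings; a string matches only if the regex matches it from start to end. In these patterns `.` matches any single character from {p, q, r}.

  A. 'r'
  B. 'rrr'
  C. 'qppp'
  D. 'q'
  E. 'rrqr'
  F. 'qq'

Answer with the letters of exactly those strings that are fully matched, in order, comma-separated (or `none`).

A → match
B → match
C → no match
D → match
E → no match
F → match

A, B, D, F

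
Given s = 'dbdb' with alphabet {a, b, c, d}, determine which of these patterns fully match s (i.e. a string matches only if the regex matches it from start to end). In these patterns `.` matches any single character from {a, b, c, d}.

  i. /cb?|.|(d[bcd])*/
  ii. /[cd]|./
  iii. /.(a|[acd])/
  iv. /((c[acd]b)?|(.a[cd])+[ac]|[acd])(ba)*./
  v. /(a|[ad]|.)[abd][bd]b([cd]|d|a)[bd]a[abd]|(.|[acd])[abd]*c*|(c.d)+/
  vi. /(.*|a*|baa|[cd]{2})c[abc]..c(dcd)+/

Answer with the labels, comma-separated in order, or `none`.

i, v

i → match
ii → no match
iii → no match
iv → no match
v → match
vi → no match — must end with 'dcd'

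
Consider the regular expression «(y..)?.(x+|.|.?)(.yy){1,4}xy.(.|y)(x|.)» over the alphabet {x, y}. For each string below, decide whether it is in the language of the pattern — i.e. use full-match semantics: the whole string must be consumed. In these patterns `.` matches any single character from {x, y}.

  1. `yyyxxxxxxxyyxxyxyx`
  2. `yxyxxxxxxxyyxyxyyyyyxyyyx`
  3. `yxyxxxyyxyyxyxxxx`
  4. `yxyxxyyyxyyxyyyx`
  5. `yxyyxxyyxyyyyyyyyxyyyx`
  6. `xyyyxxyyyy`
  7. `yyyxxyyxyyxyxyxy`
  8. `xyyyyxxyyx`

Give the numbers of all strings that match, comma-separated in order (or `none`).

4, 5

1 → no match
2 → no match
3 → no match
4 → match
5 → match
6 → no match
7 → no match
8 → no match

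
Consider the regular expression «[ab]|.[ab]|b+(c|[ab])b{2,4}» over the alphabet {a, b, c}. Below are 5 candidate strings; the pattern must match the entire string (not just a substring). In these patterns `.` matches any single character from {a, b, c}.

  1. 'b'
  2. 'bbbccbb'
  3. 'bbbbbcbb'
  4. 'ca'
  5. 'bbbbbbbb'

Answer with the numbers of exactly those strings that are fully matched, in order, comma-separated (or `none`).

1, 3, 4, 5

1. 'b' → match
2. 'bbbccbb' → no match
3. 'bbbbbcbb' → match
4. 'ca' → match
5. 'bbbbbbbb' → match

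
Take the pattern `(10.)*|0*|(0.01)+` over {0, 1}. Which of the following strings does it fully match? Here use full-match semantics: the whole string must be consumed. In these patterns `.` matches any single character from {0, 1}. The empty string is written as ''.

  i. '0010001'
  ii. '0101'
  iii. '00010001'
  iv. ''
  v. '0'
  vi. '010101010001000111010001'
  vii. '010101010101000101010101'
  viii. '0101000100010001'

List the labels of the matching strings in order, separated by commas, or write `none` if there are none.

ii, iii, iv, v, vii, viii

i → no match
ii → match
iii → match
iv → match
v → match
vi → no match
vii → match
viii → match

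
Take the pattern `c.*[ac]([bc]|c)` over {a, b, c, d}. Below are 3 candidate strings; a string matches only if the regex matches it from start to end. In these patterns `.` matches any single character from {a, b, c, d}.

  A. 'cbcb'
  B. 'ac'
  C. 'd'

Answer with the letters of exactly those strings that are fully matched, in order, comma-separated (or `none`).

A

A → match
B → no match — must start with 'c'
C → no match — must start with 'c'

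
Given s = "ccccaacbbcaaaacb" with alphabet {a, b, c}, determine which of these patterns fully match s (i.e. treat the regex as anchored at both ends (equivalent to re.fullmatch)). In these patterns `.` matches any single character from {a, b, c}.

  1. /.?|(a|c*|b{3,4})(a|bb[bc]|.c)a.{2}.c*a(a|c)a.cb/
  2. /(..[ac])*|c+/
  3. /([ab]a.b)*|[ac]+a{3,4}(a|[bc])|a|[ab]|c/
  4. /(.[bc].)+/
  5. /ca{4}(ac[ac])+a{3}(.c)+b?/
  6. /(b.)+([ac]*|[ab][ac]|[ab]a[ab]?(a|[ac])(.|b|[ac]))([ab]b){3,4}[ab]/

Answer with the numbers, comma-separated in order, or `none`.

1

1 → match
2 → no match
3 → no match
4 → no match
5 → no match — must start with "ca"
6 → no match — must start with "b"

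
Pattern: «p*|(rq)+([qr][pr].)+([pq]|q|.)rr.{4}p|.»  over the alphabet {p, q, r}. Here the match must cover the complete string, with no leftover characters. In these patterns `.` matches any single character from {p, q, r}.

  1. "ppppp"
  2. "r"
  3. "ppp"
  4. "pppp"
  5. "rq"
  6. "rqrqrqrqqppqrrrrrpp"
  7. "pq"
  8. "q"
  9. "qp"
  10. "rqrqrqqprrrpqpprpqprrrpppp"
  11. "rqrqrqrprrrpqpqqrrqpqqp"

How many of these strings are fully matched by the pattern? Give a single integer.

1 → match
2 → match
3 → match
4 → match
5 → no match
6 → match
7 → no match
8 → match
9 → no match
10 → match
11 → match
Total matched: 8

8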